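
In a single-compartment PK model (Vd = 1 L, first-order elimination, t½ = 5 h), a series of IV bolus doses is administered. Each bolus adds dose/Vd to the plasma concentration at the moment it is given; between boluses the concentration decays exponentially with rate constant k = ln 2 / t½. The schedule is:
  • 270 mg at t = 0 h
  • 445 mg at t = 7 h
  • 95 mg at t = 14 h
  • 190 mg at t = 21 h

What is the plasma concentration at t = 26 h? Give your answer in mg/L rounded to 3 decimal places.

k = ln 2 / 5 = 0.13863 per h
Dose 1 (270 mg at t=0 h): 270·exp(−0.13863·26) = 7.345 mg/L
Dose 2 (445 mg at t=7 h): 445·exp(−0.13863·19) = 31.948 mg/L
Dose 3 (95 mg at t=14 h): 95·exp(−0.13863·12) = 17.999 mg/L
Dose 4 (190 mg at t=21 h): 190·exp(−0.13863·5) = 95.000 mg/L
C(26) = 7.345 + 31.948 + 17.999 + 95.000 = 152.293 mg/L

152.293 mg/L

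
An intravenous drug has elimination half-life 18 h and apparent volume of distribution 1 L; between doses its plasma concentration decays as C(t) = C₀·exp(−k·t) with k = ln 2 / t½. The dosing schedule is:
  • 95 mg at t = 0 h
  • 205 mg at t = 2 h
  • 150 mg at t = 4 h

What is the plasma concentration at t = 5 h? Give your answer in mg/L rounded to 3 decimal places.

k = ln 2 / 18 = 0.03851 per h
Dose 1 (95 mg at t=0 h): 95·exp(−0.03851·5) = 78.362 mg/L
Dose 2 (205 mg at t=2 h): 205·exp(−0.03851·3) = 182.634 mg/L
Dose 3 (150 mg at t=4 h): 150·exp(−0.03851·1) = 144.334 mg/L
C(5) = 78.362 + 182.634 + 144.334 = 405.330 mg/L

405.330 mg/L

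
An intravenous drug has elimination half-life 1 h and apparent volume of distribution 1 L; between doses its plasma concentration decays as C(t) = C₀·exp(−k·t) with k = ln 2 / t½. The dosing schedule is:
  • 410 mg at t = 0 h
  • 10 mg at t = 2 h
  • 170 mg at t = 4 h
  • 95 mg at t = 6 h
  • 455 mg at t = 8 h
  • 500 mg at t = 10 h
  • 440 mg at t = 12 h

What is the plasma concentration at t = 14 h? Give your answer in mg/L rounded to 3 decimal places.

k = ln 2 / 1 = 0.69315 per h
Dose 1 (410 mg at t=0 h): 410·exp(−0.69315·14) = 0.025 mg/L
Dose 2 (10 mg at t=2 h): 10·exp(−0.69315·12) = 0.002 mg/L
Dose 3 (170 mg at t=4 h): 170·exp(−0.69315·10) = 0.166 mg/L
Dose 4 (95 mg at t=6 h): 95·exp(−0.69315·8) = 0.371 mg/L
Dose 5 (455 mg at t=8 h): 455·exp(−0.69315·6) = 7.109 mg/L
Dose 6 (500 mg at t=10 h): 500·exp(−0.69315·4) = 31.250 mg/L
Dose 7 (440 mg at t=12 h): 440·exp(−0.69315·2) = 110.000 mg/L
C(14) = 0.025 + 0.002 + 0.166 + 0.371 + 7.109 + 31.250 + 110.000 = 148.924 mg/L

148.924 mg/L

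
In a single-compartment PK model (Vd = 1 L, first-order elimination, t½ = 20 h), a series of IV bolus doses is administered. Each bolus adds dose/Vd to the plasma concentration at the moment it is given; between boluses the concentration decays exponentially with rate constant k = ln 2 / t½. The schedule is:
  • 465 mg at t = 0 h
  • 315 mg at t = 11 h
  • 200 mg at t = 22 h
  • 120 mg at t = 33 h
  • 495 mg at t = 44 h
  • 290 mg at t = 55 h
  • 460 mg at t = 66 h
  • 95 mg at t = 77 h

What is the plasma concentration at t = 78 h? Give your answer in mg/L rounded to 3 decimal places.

k = ln 2 / 20 = 0.03466 per h
Dose 1 (465 mg at t=0 h): 465·exp(−0.03466·78) = 31.148 mg/L
Dose 2 (315 mg at t=11 h): 315·exp(−0.03466·67) = 30.893 mg/L
Dose 3 (200 mg at t=22 h): 200·exp(−0.03466·56) = 28.717 mg/L
Dose 4 (120 mg at t=33 h): 120·exp(−0.03466·45) = 25.227 mg/L
Dose 5 (495 mg at t=44 h): 495·exp(−0.03466·34) = 152.354 mg/L
Dose 6 (290 mg at t=55 h): 290·exp(−0.03466·23) = 130.681 mg/L
Dose 7 (460 mg at t=66 h): 460·exp(−0.03466·12) = 303.487 mg/L
Dose 8 (95 mg at t=77 h): 95·exp(−0.03466·1) = 91.764 mg/L
C(78) = 31.148 + 30.893 + 28.717 + 25.227 + 152.354 + 130.681 + 303.487 + 91.764 = 794.272 mg/L

794.272 mg/L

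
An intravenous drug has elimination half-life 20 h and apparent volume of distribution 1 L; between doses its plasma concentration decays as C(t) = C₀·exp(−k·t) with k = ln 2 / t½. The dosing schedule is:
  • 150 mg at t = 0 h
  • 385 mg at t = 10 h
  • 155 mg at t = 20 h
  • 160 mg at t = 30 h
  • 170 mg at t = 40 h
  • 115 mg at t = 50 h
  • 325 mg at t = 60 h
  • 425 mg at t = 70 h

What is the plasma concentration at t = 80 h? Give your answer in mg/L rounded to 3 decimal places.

k = ln 2 / 20 = 0.03466 per h
Dose 1 (150 mg at t=0 h): 150·exp(−0.03466·80) = 9.375 mg/L
Dose 2 (385 mg at t=10 h): 385·exp(−0.03466·70) = 34.030 mg/L
Dose 3 (155 mg at t=20 h): 155·exp(−0.03466·60) = 19.375 mg/L
Dose 4 (160 mg at t=30 h): 160·exp(−0.03466·50) = 28.284 mg/L
Dose 5 (170 mg at t=40 h): 170·exp(−0.03466·40) = 42.500 mg/L
Dose 6 (115 mg at t=50 h): 115·exp(−0.03466·30) = 40.659 mg/L
Dose 7 (325 mg at t=60 h): 325·exp(−0.03466·20) = 162.500 mg/L
Dose 8 (425 mg at t=70 h): 425·exp(−0.03466·10) = 300.520 mg/L
C(80) = 9.375 + 34.030 + 19.375 + 28.284 + 42.500 + 40.659 + 162.500 + 300.520 = 637.243 mg/L

637.243 mg/L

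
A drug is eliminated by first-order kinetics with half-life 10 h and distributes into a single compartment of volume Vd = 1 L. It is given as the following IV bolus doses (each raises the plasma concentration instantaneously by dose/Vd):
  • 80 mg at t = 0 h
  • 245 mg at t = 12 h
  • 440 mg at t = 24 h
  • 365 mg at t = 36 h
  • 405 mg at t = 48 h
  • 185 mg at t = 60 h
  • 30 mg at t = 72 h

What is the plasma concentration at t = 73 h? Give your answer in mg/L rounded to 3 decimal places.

221.621 mg/L

k = ln 2 / 10 = 0.06931 per h
Dose 1 (80 mg at t=0 h): 80·exp(−0.06931·73) = 0.508 mg/L
Dose 2 (245 mg at t=12 h): 245·exp(−0.06931·61) = 3.572 mg/L
Dose 3 (440 mg at t=24 h): 440·exp(−0.06931·49) = 14.737 mg/L
Dose 4 (365 mg at t=36 h): 365·exp(−0.06931·37) = 28.085 mg/L
Dose 5 (405 mg at t=48 h): 405·exp(−0.06931·25) = 71.595 mg/L
Dose 6 (185 mg at t=60 h): 185·exp(−0.06931·13) = 75.133 mg/L
Dose 7 (30 mg at t=72 h): 30·exp(−0.06931·1) = 27.991 mg/L
C(73) = 0.508 + 3.572 + 14.737 + 28.085 + 71.595 + 75.133 + 27.991 = 221.621 mg/L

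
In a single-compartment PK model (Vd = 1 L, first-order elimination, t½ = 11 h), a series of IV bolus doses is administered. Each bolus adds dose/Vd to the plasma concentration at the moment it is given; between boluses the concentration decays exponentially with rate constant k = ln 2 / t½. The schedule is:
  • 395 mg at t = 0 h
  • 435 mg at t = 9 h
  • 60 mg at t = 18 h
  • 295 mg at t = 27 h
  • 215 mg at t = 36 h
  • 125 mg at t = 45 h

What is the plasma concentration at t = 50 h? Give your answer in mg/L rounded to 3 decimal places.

307.195 mg/L

k = ln 2 / 11 = 0.06301 per h
Dose 1 (395 mg at t=0 h): 395·exp(−0.06301·50) = 16.915 mg/L
Dose 2 (435 mg at t=9 h): 435·exp(−0.06301·41) = 32.845 mg/L
Dose 3 (60 mg at t=18 h): 60·exp(−0.06301·32) = 7.988 mg/L
Dose 4 (295 mg at t=27 h): 295·exp(−0.06301·23) = 69.246 mg/L
Dose 5 (215 mg at t=36 h): 215·exp(−0.06301·14) = 88.983 mg/L
Dose 6 (125 mg at t=45 h): 125·exp(−0.06301·5) = 91.218 mg/L
C(50) = 16.915 + 32.845 + 7.988 + 69.246 + 88.983 + 91.218 = 307.195 mg/L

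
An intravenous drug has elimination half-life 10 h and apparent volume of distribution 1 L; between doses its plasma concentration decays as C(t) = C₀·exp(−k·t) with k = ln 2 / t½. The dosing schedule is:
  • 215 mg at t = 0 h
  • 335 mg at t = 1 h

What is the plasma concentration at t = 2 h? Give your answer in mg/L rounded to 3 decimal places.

k = ln 2 / 10 = 0.06931 per h
Dose 1 (215 mg at t=0 h): 215·exp(−0.06931·2) = 187.168 mg/L
Dose 2 (335 mg at t=1 h): 335·exp(−0.06931·1) = 312.566 mg/L
C(2) = 187.168 + 312.566 = 499.734 mg/L

499.734 mg/L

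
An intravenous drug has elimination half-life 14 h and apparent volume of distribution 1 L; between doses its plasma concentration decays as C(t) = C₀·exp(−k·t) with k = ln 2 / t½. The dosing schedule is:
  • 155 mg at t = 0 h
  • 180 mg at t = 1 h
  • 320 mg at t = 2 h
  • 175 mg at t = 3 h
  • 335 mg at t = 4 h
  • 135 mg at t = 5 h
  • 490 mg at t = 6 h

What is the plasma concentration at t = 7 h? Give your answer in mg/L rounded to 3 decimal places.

1514.091 mg/L

k = ln 2 / 14 = 0.04951 per h
Dose 1 (155 mg at t=0 h): 155·exp(−0.04951·7) = 109.602 mg/L
Dose 2 (180 mg at t=1 h): 180·exp(−0.04951·6) = 133.739 mg/L
Dose 3 (320 mg at t=2 h): 320·exp(−0.04951·5) = 249.827 mg/L
Dose 4 (175 mg at t=3 h): 175·exp(−0.04951·4) = 143.559 mg/L
Dose 5 (335 mg at t=4 h): 335·exp(−0.04951·3) = 288.761 mg/L
Dose 6 (135 mg at t=5 h): 135·exp(−0.04951·2) = 122.273 mg/L
Dose 7 (490 mg at t=6 h): 490·exp(−0.04951·1) = 466.331 mg/L
C(7) = 109.602 + 133.739 + 249.827 + 143.559 + 288.761 + 122.273 + 466.331 = 1514.091 mg/L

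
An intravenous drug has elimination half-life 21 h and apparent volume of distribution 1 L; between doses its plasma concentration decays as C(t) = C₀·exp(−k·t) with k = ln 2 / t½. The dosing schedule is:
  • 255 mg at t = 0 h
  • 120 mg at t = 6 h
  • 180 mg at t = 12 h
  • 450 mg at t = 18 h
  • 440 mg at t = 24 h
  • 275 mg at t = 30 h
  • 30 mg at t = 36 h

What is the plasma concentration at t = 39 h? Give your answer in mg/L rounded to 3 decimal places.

k = ln 2 / 21 = 0.03301 per h
Dose 1 (255 mg at t=0 h): 255·exp(−0.03301·39) = 70.386 mg/L
Dose 2 (120 mg at t=6 h): 120·exp(−0.03301·33) = 40.377 mg/L
Dose 3 (180 mg at t=12 h): 180·exp(−0.03301·27) = 73.830 mg/L
Dose 4 (450 mg at t=18 h): 450·exp(−0.03301·21) = 225.000 mg/L
Dose 5 (440 mg at t=24 h): 440·exp(−0.03301·15) = 268.183 mg/L
Dose 6 (275 mg at t=30 h): 275·exp(−0.03301·9) = 204.324 mg/L
Dose 7 (30 mg at t=36 h): 30·exp(−0.03301·3) = 27.172 mg/L
C(39) = 70.386 + 40.377 + 73.830 + 225.000 + 268.183 + 204.324 + 27.172 = 909.272 mg/L

909.272 mg/L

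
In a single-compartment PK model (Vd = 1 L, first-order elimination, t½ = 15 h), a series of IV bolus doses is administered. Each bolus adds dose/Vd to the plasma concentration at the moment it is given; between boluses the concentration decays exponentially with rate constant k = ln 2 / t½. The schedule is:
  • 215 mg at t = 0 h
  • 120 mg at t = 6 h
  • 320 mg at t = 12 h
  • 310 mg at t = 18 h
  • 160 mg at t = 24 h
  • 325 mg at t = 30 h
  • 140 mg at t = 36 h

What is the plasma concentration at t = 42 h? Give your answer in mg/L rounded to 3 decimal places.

k = ln 2 / 15 = 0.04621 per h
Dose 1 (215 mg at t=0 h): 215·exp(−0.04621·42) = 30.871 mg/L
Dose 2 (120 mg at t=6 h): 120·exp(−0.04621·36) = 22.736 mg/L
Dose 3 (320 mg at t=12 h): 320·exp(−0.04621·30) = 80.000 mg/L
Dose 4 (310 mg at t=18 h): 310·exp(−0.04621·24) = 102.262 mg/L
Dose 5 (160 mg at t=24 h): 160·exp(−0.04621·18) = 69.644 mg/L
Dose 6 (325 mg at t=30 h): 325·exp(−0.04621·12) = 186.663 mg/L
Dose 7 (140 mg at t=36 h): 140·exp(−0.04621·6) = 106.100 mg/L
C(42) = 30.871 + 22.736 + 80.000 + 102.262 + 69.644 + 186.663 + 106.100 = 598.277 mg/L

598.277 mg/L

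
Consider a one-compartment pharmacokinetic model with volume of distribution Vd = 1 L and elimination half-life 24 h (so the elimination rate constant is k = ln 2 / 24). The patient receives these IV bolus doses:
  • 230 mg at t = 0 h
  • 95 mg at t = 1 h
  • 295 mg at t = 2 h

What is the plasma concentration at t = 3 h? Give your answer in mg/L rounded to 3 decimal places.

587.181 mg/L

k = ln 2 / 24 = 0.02888 per h
Dose 1 (230 mg at t=0 h): 230·exp(−0.02888·3) = 210.911 mg/L
Dose 2 (95 mg at t=1 h): 95·exp(−0.02888·2) = 89.668 mg/L
Dose 3 (295 mg at t=2 h): 295·exp(−0.02888·1) = 286.602 mg/L
C(3) = 210.911 + 89.668 + 286.602 = 587.181 mg/L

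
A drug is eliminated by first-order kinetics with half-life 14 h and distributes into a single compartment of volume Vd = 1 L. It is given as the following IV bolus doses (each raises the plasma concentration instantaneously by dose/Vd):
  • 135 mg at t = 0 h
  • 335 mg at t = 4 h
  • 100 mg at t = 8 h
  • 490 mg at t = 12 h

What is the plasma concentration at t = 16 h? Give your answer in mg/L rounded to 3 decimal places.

715.331 mg/L

k = ln 2 / 14 = 0.04951 per h
Dose 1 (135 mg at t=0 h): 135·exp(−0.04951·16) = 61.136 mg/L
Dose 2 (335 mg at t=4 h): 335·exp(−0.04951·12) = 184.935 mg/L
Dose 3 (100 mg at t=8 h): 100·exp(−0.04951·8) = 67.295 mg/L
Dose 4 (490 mg at t=12 h): 490·exp(−0.04951·4) = 401.964 mg/L
C(16) = 61.136 + 184.935 + 67.295 + 401.964 = 715.331 mg/L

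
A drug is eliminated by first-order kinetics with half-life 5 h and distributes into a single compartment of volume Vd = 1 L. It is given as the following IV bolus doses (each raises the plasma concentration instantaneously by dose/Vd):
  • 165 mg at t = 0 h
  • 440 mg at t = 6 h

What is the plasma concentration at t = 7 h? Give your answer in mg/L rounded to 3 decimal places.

k = ln 2 / 5 = 0.13863 per h
Dose 1 (165 mg at t=0 h): 165·exp(−0.13863·7) = 62.523 mg/L
Dose 2 (440 mg at t=6 h): 440·exp(−0.13863·1) = 383.042 mg/L
C(7) = 62.523 + 383.042 = 445.566 mg/L

445.566 mg/L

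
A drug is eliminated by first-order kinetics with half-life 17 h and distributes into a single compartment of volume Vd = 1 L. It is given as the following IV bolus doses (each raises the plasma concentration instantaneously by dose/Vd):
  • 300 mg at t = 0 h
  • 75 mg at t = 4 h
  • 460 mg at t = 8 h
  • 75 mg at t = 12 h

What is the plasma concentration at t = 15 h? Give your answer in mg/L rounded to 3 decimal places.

k = ln 2 / 17 = 0.04077 per h
Dose 1 (300 mg at t=0 h): 300·exp(−0.04077·15) = 162.745 mg/L
Dose 2 (75 mg at t=4 h): 75·exp(−0.04077·11) = 47.894 mg/L
Dose 3 (460 mg at t=8 h): 460·exp(−0.04077·7) = 345.784 mg/L
Dose 4 (75 mg at t=12 h): 75·exp(−0.04077·3) = 66.365 mg/L
C(15) = 162.745 + 47.894 + 345.784 + 66.365 = 622.787 mg/L

622.787 mg/L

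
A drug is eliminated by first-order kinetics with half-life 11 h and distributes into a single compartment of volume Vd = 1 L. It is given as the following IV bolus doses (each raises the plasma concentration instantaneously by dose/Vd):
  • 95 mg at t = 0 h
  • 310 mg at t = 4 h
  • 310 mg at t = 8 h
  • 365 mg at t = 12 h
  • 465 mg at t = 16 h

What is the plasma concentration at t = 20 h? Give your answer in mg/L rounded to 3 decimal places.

867.460 mg/L

k = ln 2 / 11 = 0.06301 per h
Dose 1 (95 mg at t=0 h): 95·exp(−0.06301·20) = 26.940 mg/L
Dose 2 (310 mg at t=4 h): 310·exp(−0.06301·16) = 113.110 mg/L
Dose 3 (310 mg at t=8 h): 310·exp(−0.06301·12) = 145.534 mg/L
Dose 4 (365 mg at t=12 h): 365·exp(−0.06301·8) = 220.476 mg/L
Dose 5 (465 mg at t=16 h): 465·exp(−0.06301·4) = 361.399 mg/L
C(20) = 26.940 + 113.110 + 145.534 + 220.476 + 361.399 = 867.460 mg/L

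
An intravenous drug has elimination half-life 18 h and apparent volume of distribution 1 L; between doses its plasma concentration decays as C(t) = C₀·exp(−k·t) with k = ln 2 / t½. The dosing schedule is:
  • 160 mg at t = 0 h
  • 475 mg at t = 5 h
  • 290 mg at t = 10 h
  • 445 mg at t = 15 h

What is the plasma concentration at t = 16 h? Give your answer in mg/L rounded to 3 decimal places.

k = ln 2 / 18 = 0.03851 per h
Dose 1 (160 mg at t=0 h): 160·exp(−0.03851·16) = 86.405 mg/L
Dose 2 (475 mg at t=5 h): 475·exp(−0.03851·11) = 310.979 mg/L
Dose 3 (290 mg at t=10 h): 290·exp(−0.03851·6) = 230.173 mg/L
Dose 4 (445 mg at t=15 h): 445·exp(−0.03851·1) = 428.190 mg/L
C(16) = 86.405 + 310.979 + 230.173 + 428.190 = 1055.746 mg/L

1055.746 mg/L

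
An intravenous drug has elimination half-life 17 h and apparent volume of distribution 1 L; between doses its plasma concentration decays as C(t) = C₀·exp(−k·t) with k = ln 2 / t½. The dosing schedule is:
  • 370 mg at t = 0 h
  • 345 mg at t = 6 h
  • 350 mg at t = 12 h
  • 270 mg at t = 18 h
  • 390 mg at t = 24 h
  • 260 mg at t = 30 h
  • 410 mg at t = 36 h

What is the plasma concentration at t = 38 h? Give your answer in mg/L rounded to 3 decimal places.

k = ln 2 / 17 = 0.04077 per h
Dose 1 (370 mg at t=0 h): 370·exp(−0.04077·38) = 78.580 mg/L
Dose 2 (345 mg at t=6 h): 345·exp(−0.04077·32) = 93.578 mg/L
Dose 3 (350 mg at t=12 h): 350·exp(−0.04077·26) = 121.247 mg/L
Dose 4 (270 mg at t=18 h): 270·exp(−0.04077·20) = 119.457 mg/L
Dose 5 (390 mg at t=24 h): 390·exp(−0.04077·14) = 220.373 mg/L
Dose 6 (260 mg at t=30 h): 260·exp(−0.04077·8) = 187.634 mg/L
Dose 7 (410 mg at t=36 h): 410·exp(−0.04077·2) = 377.893 mg/L
C(38) = 78.580 + 93.578 + 121.247 + 119.457 + 220.373 + 187.634 + 377.893 = 1198.761 mg/L

1198.761 mg/L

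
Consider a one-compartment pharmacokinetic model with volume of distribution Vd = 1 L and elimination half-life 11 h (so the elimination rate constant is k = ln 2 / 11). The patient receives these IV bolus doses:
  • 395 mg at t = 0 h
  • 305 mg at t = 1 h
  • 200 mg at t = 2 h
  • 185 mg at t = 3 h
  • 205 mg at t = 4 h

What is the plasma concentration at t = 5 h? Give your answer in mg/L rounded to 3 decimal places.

1046.420 mg/L

k = ln 2 / 11 = 0.06301 per h
Dose 1 (395 mg at t=0 h): 395·exp(−0.06301·5) = 288.247 mg/L
Dose 2 (305 mg at t=1 h): 305·exp(−0.06301·4) = 237.047 mg/L
Dose 3 (200 mg at t=2 h): 200·exp(−0.06301·3) = 165.551 mg/L
Dose 4 (185 mg at t=3 h): 185·exp(−0.06301·2) = 163.094 mg/L
Dose 5 (205 mg at t=4 h): 205·exp(−0.06301·1) = 192.481 mg/L
C(5) = 288.247 + 237.047 + 165.551 + 163.094 + 192.481 = 1046.420 mg/L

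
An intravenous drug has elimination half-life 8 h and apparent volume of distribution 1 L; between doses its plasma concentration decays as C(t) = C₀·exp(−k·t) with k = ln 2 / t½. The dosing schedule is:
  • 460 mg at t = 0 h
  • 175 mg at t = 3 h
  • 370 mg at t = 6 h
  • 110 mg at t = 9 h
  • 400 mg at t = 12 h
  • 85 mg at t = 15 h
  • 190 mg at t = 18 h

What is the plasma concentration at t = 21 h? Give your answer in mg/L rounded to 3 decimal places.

k = ln 2 / 8 = 0.08664 per h
Dose 1 (460 mg at t=0 h): 460·exp(−0.08664·21) = 74.568 mg/L
Dose 2 (175 mg at t=3 h): 175·exp(−0.08664·18) = 36.789 mg/L
Dose 3 (370 mg at t=6 h): 370·exp(−0.08664·15) = 100.872 mg/L
Dose 4 (110 mg at t=9 h): 110·exp(−0.08664·12) = 38.891 mg/L
Dose 5 (400 mg at t=12 h): 400·exp(−0.08664·9) = 183.401 mg/L
Dose 6 (85 mg at t=15 h): 85·exp(−0.08664·6) = 50.541 mg/L
Dose 7 (190 mg at t=18 h): 190·exp(−0.08664·3) = 146.510 mg/L
C(21) = 74.568 + 36.789 + 100.872 + 38.891 + 183.401 + 50.541 + 146.510 = 631.572 mg/L

631.572 mg/L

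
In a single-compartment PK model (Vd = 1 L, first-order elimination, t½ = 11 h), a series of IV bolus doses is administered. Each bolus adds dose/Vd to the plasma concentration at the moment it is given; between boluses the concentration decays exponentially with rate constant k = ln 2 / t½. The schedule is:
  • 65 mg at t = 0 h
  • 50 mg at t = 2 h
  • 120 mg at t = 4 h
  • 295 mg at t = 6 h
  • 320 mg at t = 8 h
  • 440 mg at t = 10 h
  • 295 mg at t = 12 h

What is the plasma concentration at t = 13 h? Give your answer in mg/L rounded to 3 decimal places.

k = ln 2 / 11 = 0.06301 per h
Dose 1 (65 mg at t=0 h): 65·exp(−0.06301·13) = 28.652 mg/L
Dose 2 (50 mg at t=2 h): 50·exp(−0.06301·11) = 25.000 mg/L
Dose 3 (120 mg at t=4 h): 120·exp(−0.06301·9) = 68.059 mg/L
Dose 4 (295 mg at t=6 h): 295·exp(−0.06301·7) = 189.783 mg/L
Dose 5 (320 mg at t=8 h): 320·exp(−0.06301·5) = 233.517 mg/L
Dose 6 (440 mg at t=10 h): 440·exp(−0.06301·3) = 364.211 mg/L
Dose 7 (295 mg at t=12 h): 295·exp(−0.06301·1) = 276.985 mg/L
C(13) = 28.652 + 25.000 + 68.059 + 189.783 + 233.517 + 364.211 + 276.985 = 1186.206 mg/L

1186.206 mg/L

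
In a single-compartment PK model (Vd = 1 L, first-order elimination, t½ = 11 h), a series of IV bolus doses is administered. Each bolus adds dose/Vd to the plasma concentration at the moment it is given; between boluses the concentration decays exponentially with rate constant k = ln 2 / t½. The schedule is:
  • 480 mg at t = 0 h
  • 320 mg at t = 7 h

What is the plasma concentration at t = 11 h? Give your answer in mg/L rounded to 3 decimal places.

488.705 mg/L

k = ln 2 / 11 = 0.06301 per h
Dose 1 (480 mg at t=0 h): 480·exp(−0.06301·11) = 240.000 mg/L
Dose 2 (320 mg at t=7 h): 320·exp(−0.06301·4) = 248.705 mg/L
C(11) = 240.000 + 248.705 = 488.705 mg/L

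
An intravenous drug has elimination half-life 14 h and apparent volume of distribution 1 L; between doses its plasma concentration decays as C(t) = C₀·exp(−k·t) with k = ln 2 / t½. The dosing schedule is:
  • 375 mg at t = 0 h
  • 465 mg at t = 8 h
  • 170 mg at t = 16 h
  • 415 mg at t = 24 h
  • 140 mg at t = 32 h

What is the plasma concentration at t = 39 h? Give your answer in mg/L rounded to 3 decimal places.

k = ln 2 / 14 = 0.04951 per h
Dose 1 (375 mg at t=0 h): 375·exp(−0.04951·39) = 54.381 mg/L
Dose 2 (465 mg at t=8 h): 465·exp(−0.04951·31) = 100.204 mg/L
Dose 3 (170 mg at t=16 h): 170·exp(−0.04951·23) = 54.438 mg/L
Dose 4 (415 mg at t=24 h): 415·exp(−0.04951·15) = 197.477 mg/L
Dose 5 (140 mg at t=32 h): 140·exp(−0.04951·7) = 98.995 mg/L
C(39) = 54.381 + 100.204 + 54.438 + 197.477 + 98.995 = 505.495 mg/L

505.495 mg/L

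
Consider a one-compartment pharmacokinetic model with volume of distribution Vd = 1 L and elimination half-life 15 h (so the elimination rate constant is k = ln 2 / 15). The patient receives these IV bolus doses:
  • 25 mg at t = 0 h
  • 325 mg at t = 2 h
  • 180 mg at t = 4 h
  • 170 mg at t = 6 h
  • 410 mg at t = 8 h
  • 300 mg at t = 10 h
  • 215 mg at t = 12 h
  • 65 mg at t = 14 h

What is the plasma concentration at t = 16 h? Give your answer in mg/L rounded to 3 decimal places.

k = ln 2 / 15 = 0.04621 per h
Dose 1 (25 mg at t=0 h): 25·exp(−0.04621·16) = 11.936 mg/L
Dose 2 (325 mg at t=2 h): 325·exp(−0.04621·14) = 170.185 mg/L
Dose 3 (180 mg at t=4 h): 180·exp(−0.04621·12) = 103.383 mg/L
Dose 4 (170 mg at t=6 h): 170·exp(−0.04621·10) = 107.093 mg/L
Dose 5 (410 mg at t=8 h): 410·exp(−0.04621·8) = 283.292 mg/L
Dose 6 (300 mg at t=10 h): 300·exp(−0.04621·6) = 227.357 mg/L
Dose 7 (215 mg at t=12 h): 215·exp(−0.04621·4) = 178.716 mg/L
Dose 8 (65 mg at t=14 h): 65·exp(−0.04621·2) = 59.262 mg/L
C(16) = 11.936 + 170.185 + 103.383 + 107.093 + 283.292 + 227.357 + 178.716 + 59.262 = 1141.225 mg/L

1141.225 mg/L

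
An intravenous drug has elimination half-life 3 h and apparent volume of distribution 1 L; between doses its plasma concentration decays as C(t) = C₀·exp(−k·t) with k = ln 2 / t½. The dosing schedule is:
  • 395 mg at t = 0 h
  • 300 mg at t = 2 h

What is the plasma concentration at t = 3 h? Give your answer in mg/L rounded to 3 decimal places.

k = ln 2 / 3 = 0.23105 per h
Dose 1 (395 mg at t=0 h): 395·exp(−0.23105·3) = 197.500 mg/L
Dose 2 (300 mg at t=2 h): 300·exp(−0.23105·1) = 238.110 mg/L
C(3) = 197.500 + 238.110 = 435.610 mg/L

435.610 mg/L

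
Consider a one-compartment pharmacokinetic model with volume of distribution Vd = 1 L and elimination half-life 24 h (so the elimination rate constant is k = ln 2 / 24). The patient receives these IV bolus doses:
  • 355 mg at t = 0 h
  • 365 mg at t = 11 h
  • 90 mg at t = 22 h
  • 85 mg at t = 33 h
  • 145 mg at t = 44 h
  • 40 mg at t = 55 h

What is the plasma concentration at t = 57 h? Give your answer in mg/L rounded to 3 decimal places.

377.730 mg/L

k = ln 2 / 24 = 0.02888 per h
Dose 1 (355 mg at t=0 h): 355·exp(−0.02888·57) = 68.436 mg/L
Dose 2 (365 mg at t=11 h): 365·exp(−0.02888·46) = 96.676 mg/L
Dose 3 (90 mg at t=22 h): 90·exp(−0.02888·35) = 32.752 mg/L
Dose 4 (85 mg at t=33 h): 85·exp(−0.02888·24) = 42.500 mg/L
Dose 5 (145 mg at t=44 h): 145·exp(−0.02888·13) = 99.612 mg/L
Dose 6 (40 mg at t=55 h): 40·exp(−0.02888·2) = 37.755 mg/L
C(57) = 68.436 + 96.676 + 32.752 + 42.500 + 99.612 + 37.755 = 377.730 mg/L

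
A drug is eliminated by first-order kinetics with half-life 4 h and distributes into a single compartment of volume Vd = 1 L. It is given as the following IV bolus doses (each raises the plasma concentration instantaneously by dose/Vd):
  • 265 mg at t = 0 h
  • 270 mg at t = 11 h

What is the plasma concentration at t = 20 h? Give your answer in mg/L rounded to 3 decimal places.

k = ln 2 / 4 = 0.17329 per h
Dose 1 (265 mg at t=0 h): 265·exp(−0.17329·20) = 8.281 mg/L
Dose 2 (270 mg at t=11 h): 270·exp(−0.17329·9) = 56.761 mg/L
C(20) = 8.281 + 56.761 = 65.042 mg/L

65.042 mg/L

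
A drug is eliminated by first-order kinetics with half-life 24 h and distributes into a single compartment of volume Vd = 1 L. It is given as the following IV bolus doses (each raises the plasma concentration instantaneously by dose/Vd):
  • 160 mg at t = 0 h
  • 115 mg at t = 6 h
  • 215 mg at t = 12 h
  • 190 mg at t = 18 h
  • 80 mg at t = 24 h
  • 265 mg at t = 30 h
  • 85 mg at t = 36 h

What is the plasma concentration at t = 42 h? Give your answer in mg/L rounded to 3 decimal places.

580.051 mg/L

k = ln 2 / 24 = 0.02888 per h
Dose 1 (160 mg at t=0 h): 160·exp(−0.02888·42) = 47.568 mg/L
Dose 2 (115 mg at t=6 h): 115·exp(−0.02888·36) = 40.659 mg/L
Dose 3 (215 mg at t=12 h): 215·exp(−0.02888·30) = 90.396 mg/L
Dose 4 (190 mg at t=18 h): 190·exp(−0.02888·24) = 95.000 mg/L
Dose 5 (80 mg at t=24 h): 80·exp(−0.02888·18) = 47.568 mg/L
Dose 6 (265 mg at t=30 h): 265·exp(−0.02888·12) = 187.383 mg/L
Dose 7 (85 mg at t=36 h): 85·exp(−0.02888·6) = 71.476 mg/L
C(42) = 47.568 + 40.659 + 90.396 + 95.000 + 47.568 + 187.383 + 71.476 = 580.051 mg/L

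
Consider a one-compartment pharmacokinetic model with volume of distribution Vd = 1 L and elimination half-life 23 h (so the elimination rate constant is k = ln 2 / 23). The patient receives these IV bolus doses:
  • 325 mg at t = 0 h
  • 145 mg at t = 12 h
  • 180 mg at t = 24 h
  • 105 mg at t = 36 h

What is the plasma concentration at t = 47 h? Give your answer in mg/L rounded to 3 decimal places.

k = ln 2 / 23 = 0.03014 per h
Dose 1 (325 mg at t=0 h): 325·exp(−0.03014·47) = 78.838 mg/L
Dose 2 (145 mg at t=12 h): 145·exp(−0.03014·35) = 50.499 mg/L
Dose 3 (180 mg at t=24 h): 180·exp(−0.03014·23) = 90.000 mg/L
Dose 4 (105 mg at t=36 h): 105·exp(−0.03014·11) = 75.373 mg/L
C(47) = 78.838 + 50.499 + 90.000 + 75.373 = 294.710 mg/L

294.710 mg/L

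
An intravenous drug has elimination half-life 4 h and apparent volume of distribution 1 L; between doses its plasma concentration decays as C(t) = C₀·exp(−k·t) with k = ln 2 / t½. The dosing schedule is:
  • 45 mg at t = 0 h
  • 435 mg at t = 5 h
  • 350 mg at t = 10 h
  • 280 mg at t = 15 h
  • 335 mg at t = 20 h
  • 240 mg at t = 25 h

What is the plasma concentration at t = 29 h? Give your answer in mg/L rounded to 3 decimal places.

k = ln 2 / 4 = 0.17329 per h
Dose 1 (45 mg at t=0 h): 45·exp(−0.17329·29) = 0.296 mg/L
Dose 2 (435 mg at t=5 h): 435·exp(−0.17329·24) = 6.797 mg/L
Dose 3 (350 mg at t=10 h): 350·exp(−0.17329·19) = 13.007 mg/L
Dose 4 (280 mg at t=15 h): 280·exp(−0.17329·14) = 24.749 mg/L
Dose 5 (335 mg at t=20 h): 335·exp(−0.17329·9) = 70.425 mg/L
Dose 6 (240 mg at t=25 h): 240·exp(−0.17329·4) = 120.000 mg/L
C(29) = 0.296 + 6.797 + 13.007 + 24.749 + 70.425 + 120.000 = 235.273 mg/L

235.273 mg/L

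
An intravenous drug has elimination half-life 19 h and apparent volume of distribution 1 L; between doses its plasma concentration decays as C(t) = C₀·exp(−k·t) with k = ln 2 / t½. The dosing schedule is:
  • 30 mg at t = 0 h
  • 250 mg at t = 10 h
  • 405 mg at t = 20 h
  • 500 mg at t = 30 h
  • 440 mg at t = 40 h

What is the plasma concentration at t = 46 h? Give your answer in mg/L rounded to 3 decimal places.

k = ln 2 / 19 = 0.03648 per h
Dose 1 (30 mg at t=0 h): 30·exp(−0.03648·46) = 5.602 mg/L
Dose 2 (250 mg at t=10 h): 250·exp(−0.03648·36) = 67.231 mg/L
Dose 3 (405 mg at t=20 h): 405·exp(−0.03648·26) = 156.863 mg/L
Dose 4 (500 mg at t=30 h): 500·exp(−0.03648·16) = 278.914 mg/L
Dose 5 (440 mg at t=40 h): 440·exp(−0.03648·6) = 353.501 mg/L
C(46) = 5.602 + 67.231 + 156.863 + 278.914 + 353.501 = 862.110 mg/L

862.110 mg/L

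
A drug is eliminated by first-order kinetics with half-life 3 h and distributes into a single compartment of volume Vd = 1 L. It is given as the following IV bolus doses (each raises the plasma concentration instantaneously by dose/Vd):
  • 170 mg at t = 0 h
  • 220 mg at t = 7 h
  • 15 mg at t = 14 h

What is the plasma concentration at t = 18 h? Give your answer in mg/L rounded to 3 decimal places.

k = ln 2 / 3 = 0.23105 per h
Dose 1 (170 mg at t=0 h): 170·exp(−0.23105·18) = 2.656 mg/L
Dose 2 (220 mg at t=7 h): 220·exp(−0.23105·11) = 17.324 mg/L
Dose 3 (15 mg at t=14 h): 15·exp(−0.23105·4) = 5.953 mg/L
C(18) = 2.656 + 17.324 + 5.953 = 25.933 mg/L

25.933 mg/L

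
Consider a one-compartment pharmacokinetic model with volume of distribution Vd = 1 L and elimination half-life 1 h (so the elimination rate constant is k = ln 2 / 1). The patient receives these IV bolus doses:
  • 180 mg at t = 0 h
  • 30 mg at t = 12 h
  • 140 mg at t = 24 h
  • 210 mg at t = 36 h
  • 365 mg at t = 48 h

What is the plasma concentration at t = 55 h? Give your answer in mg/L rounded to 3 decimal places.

2.852 mg/L

k = ln 2 / 1 = 0.69315 per h
Dose 1 (180 mg at t=0 h): 180·exp(−0.69315·55) = 0.000 mg/L
Dose 2 (30 mg at t=12 h): 30·exp(−0.69315·43) = 0.000 mg/L
Dose 3 (140 mg at t=24 h): 140·exp(−0.69315·31) = 0.000 mg/L
Dose 4 (210 mg at t=36 h): 210·exp(−0.69315·19) = 0.000 mg/L
Dose 5 (365 mg at t=48 h): 365·exp(−0.69315·7) = 2.852 mg/L
C(55) = 0.000 + 0.000 + 0.000 + 0.000 + 2.852 = 2.852 mg/L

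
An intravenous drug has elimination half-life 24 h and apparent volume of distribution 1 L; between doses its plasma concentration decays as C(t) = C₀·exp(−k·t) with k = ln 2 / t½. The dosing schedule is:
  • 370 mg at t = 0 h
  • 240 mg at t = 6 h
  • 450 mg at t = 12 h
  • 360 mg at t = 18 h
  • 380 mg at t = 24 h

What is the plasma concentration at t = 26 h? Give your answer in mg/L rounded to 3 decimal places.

k = ln 2 / 24 = 0.02888 per h
Dose 1 (370 mg at t=0 h): 370·exp(−0.02888·26) = 174.617 mg/L
Dose 2 (240 mg at t=6 h): 240·exp(−0.02888·20) = 134.695 mg/L
Dose 3 (450 mg at t=12 h): 450·exp(−0.02888·14) = 300.339 mg/L
Dose 4 (360 mg at t=18 h): 360·exp(−0.02888·8) = 285.732 mg/L
Dose 5 (380 mg at t=24 h): 380·exp(−0.02888·2) = 358.672 mg/L
C(26) = 174.617 + 134.695 + 300.339 + 285.732 + 358.672 = 1254.056 mg/L

1254.056 mg/L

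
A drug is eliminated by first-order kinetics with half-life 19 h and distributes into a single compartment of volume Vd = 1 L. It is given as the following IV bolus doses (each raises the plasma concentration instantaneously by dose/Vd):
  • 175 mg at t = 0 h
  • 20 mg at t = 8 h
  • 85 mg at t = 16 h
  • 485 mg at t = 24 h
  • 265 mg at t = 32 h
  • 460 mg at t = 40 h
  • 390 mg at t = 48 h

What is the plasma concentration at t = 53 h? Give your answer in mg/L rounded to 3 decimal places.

954.027 mg/L

k = ln 2 / 19 = 0.03648 per h
Dose 1 (175 mg at t=0 h): 175·exp(−0.03648·53) = 25.312 mg/L
Dose 2 (20 mg at t=8 h): 20·exp(−0.03648·45) = 3.873 mg/L
Dose 3 (85 mg at t=16 h): 85·exp(−0.03648·37) = 22.040 mg/L
Dose 4 (485 mg at t=24 h): 485·exp(−0.03648·29) = 168.374 mg/L
Dose 5 (265 mg at t=32 h): 265·exp(−0.03648·21) = 123.177 mg/L
Dose 6 (460 mg at t=40 h): 460·exp(−0.03648·13) = 286.279 mg/L
Dose 7 (390 mg at t=48 h): 390·exp(−0.03648·5) = 324.972 mg/L
C(53) = 25.312 + 3.873 + 22.040 + 168.374 + 123.177 + 286.279 + 324.972 = 954.027 mg/L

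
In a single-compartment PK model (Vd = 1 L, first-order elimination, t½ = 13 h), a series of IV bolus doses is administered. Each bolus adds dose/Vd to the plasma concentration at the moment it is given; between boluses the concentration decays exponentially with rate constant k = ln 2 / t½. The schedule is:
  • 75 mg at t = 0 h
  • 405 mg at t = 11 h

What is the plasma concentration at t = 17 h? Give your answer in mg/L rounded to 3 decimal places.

k = ln 2 / 13 = 0.05332 per h
Dose 1 (75 mg at t=0 h): 75·exp(−0.05332·17) = 30.297 mg/L
Dose 2 (405 mg at t=11 h): 405·exp(−0.05332·6) = 294.116 mg/L
C(17) = 30.297 + 294.116 = 324.413 mg/L

324.413 mg/L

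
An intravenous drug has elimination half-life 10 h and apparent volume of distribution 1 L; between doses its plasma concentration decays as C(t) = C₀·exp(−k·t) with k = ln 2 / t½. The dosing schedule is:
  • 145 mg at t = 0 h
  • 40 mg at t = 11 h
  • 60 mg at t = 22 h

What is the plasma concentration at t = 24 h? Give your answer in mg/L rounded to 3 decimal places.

k = ln 2 / 10 = 0.06931 per h
Dose 1 (145 mg at t=0 h): 145·exp(−0.06931·24) = 27.472 mg/L
Dose 2 (40 mg at t=11 h): 40·exp(−0.06931·13) = 16.245 mg/L
Dose 3 (60 mg at t=22 h): 60·exp(−0.06931·2) = 52.233 mg/L
C(24) = 27.472 + 16.245 + 52.233 = 95.950 mg/L

95.950 mg/L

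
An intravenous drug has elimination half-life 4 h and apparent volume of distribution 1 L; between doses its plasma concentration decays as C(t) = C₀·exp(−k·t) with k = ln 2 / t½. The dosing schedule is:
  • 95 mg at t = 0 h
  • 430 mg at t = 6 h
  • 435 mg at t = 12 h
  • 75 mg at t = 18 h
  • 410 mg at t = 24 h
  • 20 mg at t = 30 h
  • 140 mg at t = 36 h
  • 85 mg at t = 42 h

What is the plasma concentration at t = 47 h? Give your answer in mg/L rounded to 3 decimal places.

67.102 mg/L

k = ln 2 / 4 = 0.17329 per h
Dose 1 (95 mg at t=0 h): 95·exp(−0.17329·47) = 0.028 mg/L
Dose 2 (430 mg at t=6 h): 430·exp(−0.17329·41) = 0.353 mg/L
Dose 3 (435 mg at t=12 h): 435·exp(−0.17329·35) = 1.010 mg/L
Dose 4 (75 mg at t=18 h): 75·exp(−0.17329·29) = 0.493 mg/L
Dose 5 (410 mg at t=24 h): 410·exp(−0.17329·23) = 7.618 mg/L
Dose 6 (20 mg at t=30 h): 20·exp(−0.17329·17) = 1.051 mg/L
Dose 7 (140 mg at t=36 h): 140·exp(−0.17329·11) = 20.811 mg/L
Dose 8 (85 mg at t=42 h): 85·exp(−0.17329·5) = 35.738 mg/L
C(47) = 0.028 + 0.353 + 1.010 + 0.493 + 7.618 + 1.051 + 20.811 + 35.738 = 67.102 mg/L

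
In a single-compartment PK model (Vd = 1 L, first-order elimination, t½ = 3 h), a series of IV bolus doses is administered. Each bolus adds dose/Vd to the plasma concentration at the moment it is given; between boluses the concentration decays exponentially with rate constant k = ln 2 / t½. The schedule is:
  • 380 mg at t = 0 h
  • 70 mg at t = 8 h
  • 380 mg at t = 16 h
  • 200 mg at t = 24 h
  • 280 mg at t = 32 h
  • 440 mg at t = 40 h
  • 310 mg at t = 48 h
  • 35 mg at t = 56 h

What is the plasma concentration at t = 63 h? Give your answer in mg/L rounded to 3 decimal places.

k = ln 2 / 3 = 0.23105 per h
Dose 1 (380 mg at t=0 h): 380·exp(−0.23105·63) = 0.000 mg/L
Dose 2 (70 mg at t=8 h): 70·exp(−0.23105·55) = 0.000 mg/L
Dose 3 (380 mg at t=16 h): 380·exp(−0.23105·47) = 0.007 mg/L
Dose 4 (200 mg at t=24 h): 200·exp(−0.23105·39) = 0.024 mg/L
Dose 5 (280 mg at t=32 h): 280·exp(−0.23105·31) = 0.217 mg/L
Dose 6 (440 mg at t=40 h): 440·exp(−0.23105·23) = 2.165 mg/L
Dose 7 (310 mg at t=48 h): 310·exp(−0.23105·15) = 9.688 mg/L
Dose 8 (35 mg at t=56 h): 35·exp(−0.23105·7) = 6.945 mg/L
C(63) = 0.000 + 0.000 + 0.007 + 0.024 + 0.217 + 2.165 + 9.688 + 6.945 = 19.047 mg/L

19.047 mg/L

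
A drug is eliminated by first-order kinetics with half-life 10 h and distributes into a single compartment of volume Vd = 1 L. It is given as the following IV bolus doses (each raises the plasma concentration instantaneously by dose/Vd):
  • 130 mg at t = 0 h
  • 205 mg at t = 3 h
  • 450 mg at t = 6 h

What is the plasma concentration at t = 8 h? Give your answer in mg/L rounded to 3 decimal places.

611.370 mg/L

k = ln 2 / 10 = 0.06931 per h
Dose 1 (130 mg at t=0 h): 130·exp(−0.06931·8) = 74.665 mg/L
Dose 2 (205 mg at t=3 h): 205·exp(−0.06931·5) = 144.957 mg/L
Dose 3 (450 mg at t=6 h): 450·exp(−0.06931·2) = 391.748 mg/L
C(8) = 74.665 + 144.957 + 391.748 = 611.370 mg/L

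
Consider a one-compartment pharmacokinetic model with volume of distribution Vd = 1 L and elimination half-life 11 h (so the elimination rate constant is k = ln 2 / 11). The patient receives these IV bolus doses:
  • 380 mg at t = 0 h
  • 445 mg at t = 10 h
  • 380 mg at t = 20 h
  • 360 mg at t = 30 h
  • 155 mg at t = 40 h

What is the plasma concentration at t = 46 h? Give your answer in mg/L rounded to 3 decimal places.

k = ln 2 / 11 = 0.06301 per h
Dose 1 (380 mg at t=0 h): 380·exp(−0.06301·46) = 20.938 mg/L
Dose 2 (445 mg at t=10 h): 445·exp(−0.06301·36) = 46.044 mg/L
Dose 3 (380 mg at t=20 h): 380·exp(−0.06301·26) = 73.834 mg/L
Dose 4 (360 mg at t=30 h): 360·exp(−0.06301·16) = 131.353 mg/L
Dose 5 (155 mg at t=40 h): 155·exp(−0.06301·6) = 106.202 mg/L
C(46) = 20.938 + 46.044 + 73.834 + 131.353 + 106.202 = 378.371 mg/L

378.371 mg/L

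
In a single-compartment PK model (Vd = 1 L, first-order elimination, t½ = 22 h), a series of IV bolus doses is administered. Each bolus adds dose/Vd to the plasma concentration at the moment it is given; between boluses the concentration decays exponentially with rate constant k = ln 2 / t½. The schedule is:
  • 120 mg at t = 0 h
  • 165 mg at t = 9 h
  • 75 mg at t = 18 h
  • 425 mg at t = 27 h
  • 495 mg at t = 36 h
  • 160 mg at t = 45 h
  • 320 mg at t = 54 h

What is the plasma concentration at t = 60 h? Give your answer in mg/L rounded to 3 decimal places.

k = ln 2 / 22 = 0.03151 per h
Dose 1 (120 mg at t=0 h): 120·exp(−0.03151·60) = 18.121 mg/L
Dose 2 (165 mg at t=9 h): 165·exp(−0.03151·51) = 33.086 mg/L
Dose 3 (75 mg at t=18 h): 75·exp(−0.03151·42) = 19.970 mg/L
Dose 4 (425 mg at t=27 h): 425·exp(−0.03151·33) = 150.260 mg/L
Dose 5 (495 mg at t=36 h): 495·exp(−0.03151·24) = 232.385 mg/L
Dose 6 (160 mg at t=45 h): 160·exp(−0.03151·15) = 99.741 mg/L
Dose 7 (320 mg at t=54 h): 320·exp(−0.03151·6) = 264.881 mg/L
C(60) = 18.121 + 33.086 + 19.970 + 150.260 + 232.385 + 99.741 + 264.881 = 818.444 mg/L

818.444 mg/L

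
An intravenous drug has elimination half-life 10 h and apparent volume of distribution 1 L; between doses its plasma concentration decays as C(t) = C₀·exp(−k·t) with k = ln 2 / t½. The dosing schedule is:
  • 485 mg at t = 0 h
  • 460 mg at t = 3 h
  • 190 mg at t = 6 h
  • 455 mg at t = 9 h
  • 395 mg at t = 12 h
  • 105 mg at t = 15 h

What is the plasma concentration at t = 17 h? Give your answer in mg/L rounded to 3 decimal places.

1044.266 mg/L

k = ln 2 / 10 = 0.06931 per h
Dose 1 (485 mg at t=0 h): 485·exp(−0.06931·17) = 149.276 mg/L
Dose 2 (460 mg at t=3 h): 460·exp(−0.06931·14) = 174.307 mg/L
Dose 3 (190 mg at t=6 h): 190·exp(−0.06931·11) = 88.638 mg/L
Dose 4 (455 mg at t=9 h): 455·exp(−0.06931·8) = 261.329 mg/L
Dose 5 (395 mg at t=12 h): 395·exp(−0.06931·5) = 279.307 mg/L
Dose 6 (105 mg at t=15 h): 105·exp(−0.06931·2) = 91.408 mg/L
C(17) = 149.276 + 174.307 + 88.638 + 261.329 + 279.307 + 91.408 = 1044.266 mg/L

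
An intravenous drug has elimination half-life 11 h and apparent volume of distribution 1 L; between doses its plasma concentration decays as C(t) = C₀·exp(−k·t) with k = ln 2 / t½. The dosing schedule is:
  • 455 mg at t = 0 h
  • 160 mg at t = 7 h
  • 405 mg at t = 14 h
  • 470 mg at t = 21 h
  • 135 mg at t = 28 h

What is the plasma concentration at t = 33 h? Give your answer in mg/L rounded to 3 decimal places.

k = ln 2 / 11 = 0.06301 per h
Dose 1 (455 mg at t=0 h): 455·exp(−0.06301·33) = 56.875 mg/L
Dose 2 (160 mg at t=7 h): 160·exp(−0.06301·26) = 31.088 mg/L
Dose 3 (405 mg at t=14 h): 405·exp(−0.06301·19) = 122.319 mg/L
Dose 4 (470 mg at t=21 h): 470·exp(−0.06301·12) = 220.649 mg/L
Dose 5 (135 mg at t=28 h): 135·exp(−0.06301·5) = 98.515 mg/L
C(33) = 56.875 + 31.088 + 122.319 + 220.649 + 98.515 = 529.446 mg/L

529.446 mg/L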